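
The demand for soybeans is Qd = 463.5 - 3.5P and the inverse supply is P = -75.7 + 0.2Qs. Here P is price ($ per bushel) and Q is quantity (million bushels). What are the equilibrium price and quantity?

Rewriting in direct form: Qs = 378.5 + 5P.
At equilibrium Qd = Qs, so 463.5 - 3.5P = 378.5 + 5P; collecting terms, 85 = 8.5P and P* = 10.
Then Q* = 463.5 - 3.5(10) = 428.5.

P* = 10, Q* = 428.5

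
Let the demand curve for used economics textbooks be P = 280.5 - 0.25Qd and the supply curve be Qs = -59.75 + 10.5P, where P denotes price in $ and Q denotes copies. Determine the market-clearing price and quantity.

P* = 81.5, Q* = 796

Inverting to quantity form: Qd = 1122 - 4P.
The market clears where 1122 - 4P = -59.75 + 10.5P. Rearranging, 14.5P = 1181.75, hence P* = 81.5.
Plugging P* into demand: Q* = 1122 - 4(81.5) = 796.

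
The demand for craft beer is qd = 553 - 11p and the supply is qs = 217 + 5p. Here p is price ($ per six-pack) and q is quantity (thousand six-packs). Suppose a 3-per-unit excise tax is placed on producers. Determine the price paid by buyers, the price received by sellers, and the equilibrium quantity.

Producers keep p_s = p_b - 3 per unit, so supply in terms of the buyer price is qs = 202 + 5p_b.
Set qd = qs: 553 - 11p_b = 202 + 5p_b, so 351 = 16p_b and p_b = 21.9375.
So p_s = 18.9375 and the quantity traded is q = 553 - 11(21.9375) = 311.6875.

p_b = 21.9375, p_s = 18.9375, q = 311.6875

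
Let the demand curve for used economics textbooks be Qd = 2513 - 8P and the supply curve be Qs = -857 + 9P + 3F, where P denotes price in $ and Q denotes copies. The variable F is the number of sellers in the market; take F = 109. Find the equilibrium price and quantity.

P* = 179, Q* = 1081

With F = 109, supply is Qs = -530 + 9P.
Equating demand and supply, 2513 - 8P = -530 + 9P gives 17P = 3043, so P* = 179.
Plugging P* into demand: Q* = 2513 - 8(179) = 1081.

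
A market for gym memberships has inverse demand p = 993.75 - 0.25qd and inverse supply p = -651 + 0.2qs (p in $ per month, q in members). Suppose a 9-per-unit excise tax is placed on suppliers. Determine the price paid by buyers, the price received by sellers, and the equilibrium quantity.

p_b = 85, p_s = 76, q = 3635

Rewriting in direct form: qd = 3975 - 4p and qs = 3255 + 5p.
Suppliers keep p_s = p_b - 9 per unit, so supply in terms of the buyer price is qs = 3210 + 5p_b.
Market clearing requires 3975 - 4p_b = 3210 + 5p_b; hence 765 = 9p_b and p_b = 85.
Then p_s = 85 - 9 = 76 and q = 3975 - 4(85) = 3635.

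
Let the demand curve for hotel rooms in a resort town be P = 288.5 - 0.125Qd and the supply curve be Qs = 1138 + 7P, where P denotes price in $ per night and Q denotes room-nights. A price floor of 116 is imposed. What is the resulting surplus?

Surplus = 570

Inverting to quantity form: Qd = 2308 - 8P.
At P = 116: Qd = 1380 and Qs = 1950.
Surplus = Qs - Qd = 1950 - 1380 = 570.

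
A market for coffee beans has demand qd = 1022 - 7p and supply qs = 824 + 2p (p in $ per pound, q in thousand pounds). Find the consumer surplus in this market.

Consumer surplus = 53816

At equilibrium qd = qs, so 1022 - 7p = 824 + 2p; collecting terms, 198 = 9p and p* = 22.
Then q* = 1022 - 7(22) = 868.
Demand choke price (qd = 0): p = 1022/7 = 146. Consumer surplus = ½ × (146 - 22) × 868 = 53816.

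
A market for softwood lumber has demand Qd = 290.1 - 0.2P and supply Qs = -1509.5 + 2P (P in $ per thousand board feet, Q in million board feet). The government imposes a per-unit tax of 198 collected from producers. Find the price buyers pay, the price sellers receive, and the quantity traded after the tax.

P_b = 998, P_s = 800, Q = 90.5

With a tax of 198 on producers, they supply based on the net price P_s = P_b - 198, so Qs = -1905.5 + 2P_b.
Set Qd = Qs: 290.1 - 0.2P_b = -1905.5 + 2P_b, so 2195.6 = 2.2P_b and P_b = 998.
Then P_s = 998 - 198 = 800 and Q = 290.1 - 0.2(998) = 90.5.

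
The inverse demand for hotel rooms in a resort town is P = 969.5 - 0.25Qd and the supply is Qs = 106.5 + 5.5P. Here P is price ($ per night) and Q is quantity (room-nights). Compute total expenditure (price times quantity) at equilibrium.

Solving each curve for Q: Qd = 3878 - 4P.
The market clears where 3878 - 4P = 106.5 + 5.5P. Rearranging, 9.5P = 3771.5, hence P* = 397.
Substitute back: Q* = 3878 - 4(397) = 2290.
Total expenditure = P* × Q* = 397 × 2290 = 909130.

Total expenditure = 909130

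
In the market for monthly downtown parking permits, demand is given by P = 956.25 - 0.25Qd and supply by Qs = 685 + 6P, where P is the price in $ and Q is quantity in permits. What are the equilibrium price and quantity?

P* = 314, Q* = 2569

In direct form, Qd = 3825 - 4P.
Set Qd = Qs: 3825 - 4P = 685 + 6P, so 3140 = 10P and P* = 314.
Plugging P* into demand: Q* = 3825 - 4(314) = 2569.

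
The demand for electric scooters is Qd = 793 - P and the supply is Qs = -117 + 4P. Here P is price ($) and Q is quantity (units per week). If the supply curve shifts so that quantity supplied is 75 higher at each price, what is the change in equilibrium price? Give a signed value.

ΔP = -15

At equilibrium Qd = Qs, so 793 - P = -117 + 4P; collecting terms, 910 = 5P and P* = 182.
Substitute back: Q* = 793 - 182 = 611.
After the shift, supply is Qs = -42 + 4P.
The new intersection has 835 = 5P, i.e. P = 167, Q = 626.
ΔP = 167 - 182 = -15.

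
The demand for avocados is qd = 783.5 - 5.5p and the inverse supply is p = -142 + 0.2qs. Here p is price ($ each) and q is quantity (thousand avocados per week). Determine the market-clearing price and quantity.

p* = 7, q* = 745

In direct form, qs = 710 + 5p.
Equating demand and supply, 783.5 - 5.5p = 710 + 5p gives 10.5p = 73.5, so p* = 7.
Then q* = 783.5 - 5.5(7) = 745.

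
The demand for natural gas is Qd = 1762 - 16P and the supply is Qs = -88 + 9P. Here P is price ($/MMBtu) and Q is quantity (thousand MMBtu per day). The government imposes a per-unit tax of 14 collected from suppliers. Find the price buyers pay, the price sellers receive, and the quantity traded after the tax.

P_b = 79.04, P_s = 65.04, Q = 497.36

Suppliers keep P_s = P_b - 14 per unit, so supply in terms of the buyer price is Qs = -214 + 9P_b.
Market clearing requires 1762 - 16P_b = -214 + 9P_b; hence 1976 = 25P_b and P_b = 79.04.
So P_s = 65.04 and the quantity traded is Q = 1762 - 16(79.04) = 497.36.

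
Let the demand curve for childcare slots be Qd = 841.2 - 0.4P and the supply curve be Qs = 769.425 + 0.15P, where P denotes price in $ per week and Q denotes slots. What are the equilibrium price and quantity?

P* = 130.5, Q* = 789

The market clears where 841.2 - 0.4P = 769.425 + 0.15P. Rearranging, 0.55P = 71.775, hence P* = 130.5.
Then Q* = 841.2 - 0.4(130.5) = 789.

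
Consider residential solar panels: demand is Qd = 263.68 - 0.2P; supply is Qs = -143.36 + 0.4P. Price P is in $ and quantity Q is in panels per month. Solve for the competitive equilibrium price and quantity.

At equilibrium Qd = Qs, so 263.68 - 0.2P = -143.36 + 0.4P; collecting terms, 407.04 = 0.6P and P* = 678.4.
Substitute back: Q* = 263.68 - 0.2(678.4) = 128.

P* = 678.4, Q* = 128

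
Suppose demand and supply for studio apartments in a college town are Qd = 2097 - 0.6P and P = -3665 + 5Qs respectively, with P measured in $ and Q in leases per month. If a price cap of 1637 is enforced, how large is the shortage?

Inverting to quantity form: Qs = 733 + 0.2P.
With P fixed at 1637, quantity demanded is 1114.8 and quantity supplied is 1060.4.
Shortage = Qd - Qs = 1114.8 - 1060.4 = 54.4.

Shortage = 54.4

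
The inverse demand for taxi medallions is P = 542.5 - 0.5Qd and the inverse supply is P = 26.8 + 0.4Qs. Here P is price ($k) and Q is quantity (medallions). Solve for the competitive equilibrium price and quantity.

Solving each curve for Q: Qd = 1085 - 2P and Qs = -67 + 2.5P.
At equilibrium Qd = Qs, so 1085 - 2P = -67 + 2.5P; collecting terms, 1152 = 4.5P and P* = 256.
From the demand curve, Q* = 1085 - 2(256) = 573.

P* = 256, Q* = 573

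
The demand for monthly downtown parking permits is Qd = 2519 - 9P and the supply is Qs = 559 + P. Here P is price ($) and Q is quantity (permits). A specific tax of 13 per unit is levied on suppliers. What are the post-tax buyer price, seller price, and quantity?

P_b = 197.3, P_s = 184.3, Q = 743.3

With a tax of 13 on suppliers, they supply based on the net price P_s = P_b - 13, so Qs = 546 + P_b.
Market clearing requires 2519 - 9P_b = 546 + P_b; hence 1973 = 10P_b and P_b = 197.3.
So P_s = 184.3 and the quantity traded is Q = 2519 - 9(197.3) = 743.3.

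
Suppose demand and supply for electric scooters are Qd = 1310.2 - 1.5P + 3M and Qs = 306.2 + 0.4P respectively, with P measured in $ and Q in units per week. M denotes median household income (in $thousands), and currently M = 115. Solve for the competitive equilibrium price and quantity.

With M = 115, demand is Qd = 1655.2 - 1.5P.
Set Qd = Qs: 1655.2 - 1.5P = 306.2 + 0.4P, so 1349 = 1.9P and P* = 710.
From the demand curve, Q* = 1655.2 - 1.5(710) = 590.2.

P* = 710, Q* = 590.2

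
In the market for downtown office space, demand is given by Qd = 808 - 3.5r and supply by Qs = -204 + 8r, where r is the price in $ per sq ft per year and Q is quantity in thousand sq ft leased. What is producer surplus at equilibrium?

Producer surplus = 15625

The market clears where 808 - 3.5r = -204 + 8r. Rearranging, 11.5r = 1012, hence r* = 88.
Then Q* = 808 - 3.5(88) = 500.
Supply choke price (Qs = 0): r = 25.5. Producer surplus = ½ × (88 - 25.5) × 500 = 15625.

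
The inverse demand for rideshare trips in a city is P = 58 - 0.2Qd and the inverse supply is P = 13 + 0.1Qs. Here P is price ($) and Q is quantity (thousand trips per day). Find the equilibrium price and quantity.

P* = 28, Q* = 150

Inverting to quantity form: Qd = 290 - 5P and Qs = -130 + 10P.
Set Qd = Qs: 290 - 5P = -130 + 10P, so 420 = 15P and P* = 28.
Then Q* = 290 - 5(28) = 150.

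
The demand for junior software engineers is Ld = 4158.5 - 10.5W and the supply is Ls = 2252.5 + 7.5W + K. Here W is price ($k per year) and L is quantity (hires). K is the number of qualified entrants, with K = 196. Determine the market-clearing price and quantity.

With K = 196, supply is Ls = 2448.5 + 7.5W.
Equating demand and supply, 4158.5 - 10.5W = 2448.5 + 7.5W gives 18W = 1710, so W* = 95.
Then L* = 4158.5 - 10.5(95) = 3161.

W* = 95, L* = 3161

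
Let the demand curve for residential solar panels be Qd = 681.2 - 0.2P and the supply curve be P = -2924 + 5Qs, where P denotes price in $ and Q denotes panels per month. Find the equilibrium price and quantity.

In direct form, Qs = 584.8 + 0.2P.
Set Qd = Qs: 681.2 - 0.2P = 584.8 + 0.2P, so 96.4 = 0.4P and P* = 241.
Then Q* = 681.2 - 0.2(241) = 633.

P* = 241, Q* = 633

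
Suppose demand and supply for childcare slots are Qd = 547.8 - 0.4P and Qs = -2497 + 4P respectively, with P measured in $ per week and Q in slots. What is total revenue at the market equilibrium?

The market clears where 547.8 - 0.4P = -2497 + 4P. Rearranging, 4.4P = 3044.8, hence P* = 692.
Then Q* = 547.8 - 0.4(692) = 271.
Total revenue = P* × Q* = 692 × 271 = 187532.

Total revenue = 187532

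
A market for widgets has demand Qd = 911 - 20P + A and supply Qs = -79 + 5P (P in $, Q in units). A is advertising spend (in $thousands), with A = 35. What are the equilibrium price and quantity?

With A = 35, demand is Qd = 946 - 20P.
Equating demand and supply, 946 - 20P = -79 + 5P gives 25P = 1025, so P* = 41.
Then Q* = 946 - 20(41) = 126.

P* = 41, Q* = 126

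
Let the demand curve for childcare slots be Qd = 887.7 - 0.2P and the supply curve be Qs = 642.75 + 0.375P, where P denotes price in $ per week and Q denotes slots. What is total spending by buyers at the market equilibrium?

Equating demand and supply, 887.7 - 0.2P = 642.75 + 0.375P gives 0.575P = 244.95, so P* = 426.
Plugging P* into demand: Q* = 887.7 - 0.2(426) = 802.5.
Total spending by buyers = P* × Q* = 426 × 802.5 = 341865.

Total spending by buyers = 341865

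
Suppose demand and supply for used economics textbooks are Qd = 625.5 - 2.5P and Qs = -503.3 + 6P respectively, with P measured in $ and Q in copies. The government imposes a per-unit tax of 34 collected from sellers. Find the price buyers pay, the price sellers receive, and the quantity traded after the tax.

The tax drives a wedge P_b - P_s = 34. Substituting P_s = P_b - 34 into supply: Qs = -707.3 + 6P_b.
Set Qd = Qs: 625.5 - 2.5P_b = -707.3 + 6P_b, so 1332.8 = 8.5P_b and P_b = 156.8.
So P_s = 122.8 and the quantity traded is Q = 625.5 - 2.5(156.8) = 233.5.

P_b = 156.8, P_s = 122.8, Q = 233.5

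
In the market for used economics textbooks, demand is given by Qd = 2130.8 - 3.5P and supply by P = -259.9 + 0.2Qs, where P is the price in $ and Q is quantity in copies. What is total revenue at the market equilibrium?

In direct form, Qs = 1299.5 + 5P.
At equilibrium Qd = Qs, so 2130.8 - 3.5P = 1299.5 + 5P; collecting terms, 831.3 = 8.5P and P* = 97.8.
Then Q* = 2130.8 - 3.5(97.8) = 1788.5.
Total revenue = P* × Q* = 97.8 × 1788.5 = 174915.3.

Total revenue = 174915.3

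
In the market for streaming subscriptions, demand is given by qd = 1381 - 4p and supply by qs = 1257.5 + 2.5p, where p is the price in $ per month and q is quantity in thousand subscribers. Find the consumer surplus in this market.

Consumer surplus = 212878.125

Equating demand and supply, 1381 - 4p = 1257.5 + 2.5p gives 6.5p = 123.5, so p* = 19.
From the demand curve, q* = 1381 - 4(19) = 1305.
Demand choke price (qd = 0): p = 1381/4 = 345.25. Consumer surplus = ½ × (345.25 - 19) × 1305 = 212878.125.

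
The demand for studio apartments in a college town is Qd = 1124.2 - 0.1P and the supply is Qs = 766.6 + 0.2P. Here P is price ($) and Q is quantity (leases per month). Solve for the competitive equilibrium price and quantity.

Equating demand and supply, 1124.2 - 0.1P = 766.6 + 0.2P gives 0.3P = 357.6, so P* = 1192.
Plugging P* into demand: Q* = 1124.2 - 0.1(1192) = 1005.

P* = 1192, Q* = 1005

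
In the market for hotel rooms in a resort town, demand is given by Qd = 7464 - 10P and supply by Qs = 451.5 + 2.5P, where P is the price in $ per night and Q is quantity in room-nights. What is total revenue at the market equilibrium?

Total revenue = 1040094

The market clears where 7464 - 10P = 451.5 + 2.5P. Rearranging, 12.5P = 7012.5, hence P* = 561.
Plugging P* into demand: Q* = 7464 - 10(561) = 1854.
Total revenue = P* × Q* = 561 × 1854 = 1040094.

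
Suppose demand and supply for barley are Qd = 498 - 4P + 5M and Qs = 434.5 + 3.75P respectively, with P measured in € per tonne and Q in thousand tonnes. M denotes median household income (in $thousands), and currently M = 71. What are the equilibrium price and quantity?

With M = 71, demand is Qd = 853 - 4P.
Equating demand and supply, 853 - 4P = 434.5 + 3.75P gives 7.75P = 418.5, so P* = 54.
From the demand curve, Q* = 853 - 4(54) = 637.

P* = 54, Q* = 637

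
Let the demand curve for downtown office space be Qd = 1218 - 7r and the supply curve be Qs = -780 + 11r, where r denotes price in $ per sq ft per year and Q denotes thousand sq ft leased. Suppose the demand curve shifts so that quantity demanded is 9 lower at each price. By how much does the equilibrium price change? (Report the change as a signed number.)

At equilibrium Qd = Qs, so 1218 - 7r = -780 + 11r; collecting terms, 1998 = 18r and r* = 111.
Then Q* = 1218 - 7(111) = 441.
After the shift, demand is Qd = 1209 - 7r.
The new intersection has 1989 = 18r, i.e. r = 110.5, Q = 435.5.
Δr = 110.5 - 111 = -0.5.

Δr = -0.5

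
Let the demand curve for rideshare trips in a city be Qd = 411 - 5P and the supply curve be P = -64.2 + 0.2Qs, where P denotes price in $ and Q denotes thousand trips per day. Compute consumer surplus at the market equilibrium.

Consumer surplus = 13395.6

Inverting to quantity form: Qs = 321 + 5P.
The market clears where 411 - 5P = 321 + 5P. Rearranging, 10P = 90, hence P* = 9.
Plugging P* into demand: Q* = 411 - 5(9) = 366.
Demand choke price (Qd = 0): P = 411/5 = 82.2. Consumer surplus = ½ × (82.2 - 9) × 366 = 13395.6.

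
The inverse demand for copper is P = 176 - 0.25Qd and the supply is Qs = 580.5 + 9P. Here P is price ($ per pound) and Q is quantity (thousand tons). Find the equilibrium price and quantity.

P* = 9.5, Q* = 666

In direct form, Qd = 704 - 4P.
At equilibrium Qd = Qs, so 704 - 4P = 580.5 + 9P; collecting terms, 123.5 = 13P and P* = 9.5.
Then Q* = 704 - 4(9.5) = 666.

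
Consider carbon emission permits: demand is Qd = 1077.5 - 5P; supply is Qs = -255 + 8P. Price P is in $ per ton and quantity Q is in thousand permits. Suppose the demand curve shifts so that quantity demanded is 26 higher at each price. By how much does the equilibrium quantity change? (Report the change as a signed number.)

At equilibrium Qd = Qs, so 1077.5 - 5P = -255 + 8P; collecting terms, 1332.5 = 13P and P* = 102.5.
Substitute back: Q* = 1077.5 - 5(102.5) = 565.
After the shift, demand is Qd = 1103.5 - 5P.
New equilibrium: 1358.5 = 13P, so P = 104.5 and Q = 581.
ΔQ = 581 - 565 = 16.

ΔQ = 16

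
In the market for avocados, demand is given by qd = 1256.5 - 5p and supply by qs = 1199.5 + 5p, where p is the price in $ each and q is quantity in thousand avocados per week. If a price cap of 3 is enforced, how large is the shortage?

At p = 3: qd = 1241.5 and qs = 1214.5.
Shortage = qd - qs = 1241.5 - 1214.5 = 27.

Shortage = 27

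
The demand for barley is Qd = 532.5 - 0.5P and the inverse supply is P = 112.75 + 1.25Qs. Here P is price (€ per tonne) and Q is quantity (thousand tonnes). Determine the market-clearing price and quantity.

Rewriting in direct form: Qs = -90.2 + 0.8P.
Set Qd = Qs: 532.5 - 0.5P = -90.2 + 0.8P, so 622.7 = 1.3P and P* = 479.
From the demand curve, Q* = 532.5 - 0.5(479) = 293.

P* = 479, Q* = 293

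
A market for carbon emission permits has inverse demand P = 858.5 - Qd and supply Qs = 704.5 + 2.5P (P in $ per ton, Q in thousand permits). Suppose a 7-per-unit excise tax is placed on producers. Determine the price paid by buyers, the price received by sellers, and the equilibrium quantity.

P_b = 49, P_s = 42, Q = 809.5

In direct form, Qd = 858.5 - P.
With a tax of 7 on producers, they supply based on the net price P_s = P_b - 7, so Qs = 687 + 2.5P_b.
Set Qd = Qs: 858.5 - P_b = 687 + 2.5P_b, so 171.5 = 3.5P_b and P_b = 49.
Then P_s = 49 - 7 = 42 and Q = 858.5 - 49 = 809.5.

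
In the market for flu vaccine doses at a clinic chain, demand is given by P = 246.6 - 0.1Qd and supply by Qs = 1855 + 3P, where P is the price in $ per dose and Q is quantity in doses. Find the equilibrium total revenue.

Total revenue = 93812

Inverting to quantity form: Qd = 2466 - 10P.
At equilibrium Qd = Qs, so 2466 - 10P = 1855 + 3P; collecting terms, 611 = 13P and P* = 47.
Substitute back: Q* = 2466 - 10(47) = 1996.
Total revenue = P* × Q* = 47 × 1996 = 93812.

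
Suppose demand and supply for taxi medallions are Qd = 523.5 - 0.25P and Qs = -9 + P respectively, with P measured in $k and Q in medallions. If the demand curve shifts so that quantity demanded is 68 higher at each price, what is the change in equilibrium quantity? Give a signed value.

Set Qd = Qs: 523.5 - 0.25P = -9 + P, so 532.5 = 1.25P and P* = 426.
From the demand curve, Q* = 523.5 - 0.25(426) = 417.
After the shift, demand is Qd = 591.5 - 0.25P.
The new intersection has 600.5 = 1.25P, i.e. P = 480.4, Q = 471.4.
ΔQ = 471.4 - 417 = 54.4.

ΔQ = 54.4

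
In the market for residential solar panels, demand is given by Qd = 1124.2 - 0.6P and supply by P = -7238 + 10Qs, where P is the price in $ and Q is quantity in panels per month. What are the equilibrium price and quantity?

P* = 572, Q* = 781

Solving each curve for Q: Qs = 723.8 + 0.1P.
Set Qd = Qs: 1124.2 - 0.6P = 723.8 + 0.1P, so 400.4 = 0.7P and P* = 572.
From the demand curve, Q* = 1124.2 - 0.6(572) = 781.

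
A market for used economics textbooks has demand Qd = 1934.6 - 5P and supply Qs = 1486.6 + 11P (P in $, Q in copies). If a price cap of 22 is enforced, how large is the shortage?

Shortage = 96

With P fixed at 22, quantity demanded is 1824.6 and quantity supplied is 1728.6.
Shortage = Qd - Qs = 1824.6 - 1728.6 = 96.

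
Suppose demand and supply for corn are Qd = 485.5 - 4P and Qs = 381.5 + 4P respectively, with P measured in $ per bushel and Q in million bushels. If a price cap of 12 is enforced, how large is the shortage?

Evaluating both curves at the ceiling price 12 gives Qd = 437.5, Qs = 429.5.
Shortage = Qd - Qs = 437.5 - 429.5 = 8.

Shortage = 8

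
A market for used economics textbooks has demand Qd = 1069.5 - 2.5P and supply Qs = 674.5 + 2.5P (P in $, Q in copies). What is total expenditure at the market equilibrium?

Set Qd = Qs: 1069.5 - 2.5P = 674.5 + 2.5P, so 395 = 5P and P* = 79.
Plugging P* into demand: Q* = 1069.5 - 2.5(79) = 872.
Total expenditure = P* × Q* = 79 × 872 = 68888.

Total expenditure = 68888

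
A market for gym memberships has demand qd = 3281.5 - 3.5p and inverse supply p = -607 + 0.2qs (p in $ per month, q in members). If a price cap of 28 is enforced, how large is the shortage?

Shortage = 8.5

In direct form, qs = 3035 + 5p.
At p = 28: qd = 3183.5 and qs = 3175.
Shortage = qd - qs = 3183.5 - 3175 = 8.5.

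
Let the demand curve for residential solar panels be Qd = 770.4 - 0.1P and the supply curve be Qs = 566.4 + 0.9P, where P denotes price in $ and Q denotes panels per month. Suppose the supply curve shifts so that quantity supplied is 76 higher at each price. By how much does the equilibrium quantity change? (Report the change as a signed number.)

ΔQ = 7.6

Equating demand and supply, 770.4 - 0.1P = 566.4 + 0.9P gives P = 204, so P* = 204.
Substitute back: Q* = 770.4 - 0.1(204) = 750.
After the shift, supply is Qs = 642.4 + 0.9P.
Re-solving, P = 128 gives P = 128 and Q = 757.6.
ΔQ = 757.6 - 750 = 7.6.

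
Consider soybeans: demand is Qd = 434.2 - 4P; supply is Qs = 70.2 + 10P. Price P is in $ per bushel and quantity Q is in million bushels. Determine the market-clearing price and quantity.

At equilibrium Qd = Qs, so 434.2 - 4P = 70.2 + 10P; collecting terms, 364 = 14P and P* = 26.
From the demand curve, Q* = 434.2 - 4(26) = 330.2.

P* = 26, Q* = 330.2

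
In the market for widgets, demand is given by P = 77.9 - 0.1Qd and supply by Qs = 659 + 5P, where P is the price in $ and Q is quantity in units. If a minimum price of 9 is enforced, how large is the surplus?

Solving each curve for Q: Qd = 779 - 10P.
With P fixed at 9, quantity demanded is 689 and quantity supplied is 704.
Surplus = Qs - Qd = 704 - 689 = 15.

Surplus = 15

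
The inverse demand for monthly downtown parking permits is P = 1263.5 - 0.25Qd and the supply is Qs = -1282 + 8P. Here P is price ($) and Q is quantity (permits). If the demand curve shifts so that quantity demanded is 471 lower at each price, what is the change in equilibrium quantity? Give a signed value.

Rewriting in direct form: Qd = 5054 - 4P.
The market clears where 5054 - 4P = -1282 + 8P. Rearranging, 12P = 6336, hence P* = 528.
Substitute back: Q* = 5054 - 4(528) = 2942.
After the shift, demand is Qd = 4583 - 4P.
The new intersection has 5865 = 12P, i.e. P = 488.75, Q = 2628.
ΔQ = 2628 - 2942 = -314.

ΔQ = -314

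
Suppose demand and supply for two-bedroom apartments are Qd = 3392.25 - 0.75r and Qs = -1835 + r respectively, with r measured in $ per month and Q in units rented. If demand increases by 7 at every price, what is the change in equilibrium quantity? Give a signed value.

At equilibrium Qd = Qs, so 3392.25 - 0.75r = -1835 + r; collecting terms, 5227.25 = 1.75r and r* = 2987.
Then Q* = 3392.25 - 0.75(2987) = 1152.
After the shift, demand is Qd = 3399.25 - 0.75r.
The new intersection has 5234.25 = 1.75r, i.e. r = 2991, Q = 1156.
ΔQ = 1156 - 1152 = 4.

ΔQ = 4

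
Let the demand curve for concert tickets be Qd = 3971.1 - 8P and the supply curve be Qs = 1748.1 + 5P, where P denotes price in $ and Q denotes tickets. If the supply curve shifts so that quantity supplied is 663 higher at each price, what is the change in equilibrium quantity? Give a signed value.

ΔQ = 408

Equating demand and supply, 3971.1 - 8P = 1748.1 + 5P gives 13P = 2223, so P* = 171.
Then Q* = 3971.1 - 8(171) = 2603.1.
After the shift, supply is Qs = 2411.1 + 5P.
The new intersection has 1560 = 13P, i.e. P = 120, Q = 3011.1.
ΔQ = 3011.1 - 2603.1 = 408.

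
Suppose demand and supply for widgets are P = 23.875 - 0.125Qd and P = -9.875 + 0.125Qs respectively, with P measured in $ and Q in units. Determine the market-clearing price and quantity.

P* = 7, Q* = 135

In direct form, Qd = 191 - 8P and Qs = 79 + 8P.
Equating demand and supply, 191 - 8P = 79 + 8P gives 16P = 112, so P* = 7.
Substitute back: Q* = 191 - 8(7) = 135.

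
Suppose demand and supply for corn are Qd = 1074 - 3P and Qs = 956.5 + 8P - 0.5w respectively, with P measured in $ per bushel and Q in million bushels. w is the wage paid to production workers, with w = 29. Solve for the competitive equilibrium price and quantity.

P* = 12, Q* = 1038

With w = 29, supply is Qs = 942 + 8P.
At equilibrium Qd = Qs, so 1074 - 3P = 942 + 8P; collecting terms, 132 = 11P and P* = 12.
Plugging P* into demand: Q* = 1074 - 3(12) = 1038.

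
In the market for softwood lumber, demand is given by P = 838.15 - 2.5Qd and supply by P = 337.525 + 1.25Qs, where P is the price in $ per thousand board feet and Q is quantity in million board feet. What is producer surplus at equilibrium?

Producer surplus = 11138.90625

Solving each curve for Q: Qd = 335.26 - 0.4P and Qs = -270.02 + 0.8P.
Set Qd = Qs: 335.26 - 0.4P = -270.02 + 0.8P, so 605.28 = 1.2P and P* = 504.4.
Plugging P* into demand: Q* = 335.26 - 0.4(504.4) = 133.5.
Supply choke price (Qs = 0): P = 337.525. Producer surplus = ½ × (504.4 - 337.525) × 133.5 = 11138.90625.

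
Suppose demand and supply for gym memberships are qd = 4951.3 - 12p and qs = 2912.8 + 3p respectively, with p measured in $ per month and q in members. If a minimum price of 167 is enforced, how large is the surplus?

At p = 167: qd = 2947.3 and qs = 3413.8.
Surplus = qs - qd = 3413.8 - 2947.3 = 466.5.

Surplus = 466.5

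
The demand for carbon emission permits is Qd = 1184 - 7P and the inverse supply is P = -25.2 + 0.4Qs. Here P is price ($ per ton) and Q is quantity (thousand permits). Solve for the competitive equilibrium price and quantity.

P* = 118, Q* = 358

In direct form, Qs = 63 + 2.5P.
At equilibrium Qd = Qs, so 1184 - 7P = 63 + 2.5P; collecting terms, 1121 = 9.5P and P* = 118.
Then Q* = 1184 - 7(118) = 358.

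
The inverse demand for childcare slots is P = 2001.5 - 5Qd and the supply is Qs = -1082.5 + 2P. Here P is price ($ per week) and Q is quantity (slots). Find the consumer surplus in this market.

Consumer surplus = 176225.625

Solving each curve for Q: Qd = 400.3 - 0.2P.
Set Qd = Qs: 400.3 - 0.2P = -1082.5 + 2P, so 1482.8 = 2.2P and P* = 674.
From the demand curve, Q* = 400.3 - 0.2(674) = 265.5.
Demand choke price (Qd = 0): P = 400.3/0.2 = 2001.5. Consumer surplus = ½ × (2001.5 - 674) × 265.5 = 176225.625.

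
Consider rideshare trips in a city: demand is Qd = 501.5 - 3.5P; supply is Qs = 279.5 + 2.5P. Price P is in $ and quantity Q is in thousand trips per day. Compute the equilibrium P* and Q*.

P* = 37, Q* = 372

Set Qd = Qs: 501.5 - 3.5P = 279.5 + 2.5P, so 222 = 6P and P* = 37.
From the demand curve, Q* = 501.5 - 3.5(37) = 372.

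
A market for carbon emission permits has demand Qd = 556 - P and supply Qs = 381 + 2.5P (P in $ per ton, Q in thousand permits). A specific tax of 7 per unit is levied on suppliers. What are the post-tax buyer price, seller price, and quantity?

P_b = 55, P_s = 48, Q = 501

The tax drives a wedge P_b - P_s = 7. Substituting P_s = P_b - 7 into supply: Qs = 363.5 + 2.5P_b.
Market clearing requires 556 - P_b = 363.5 + 2.5P_b; hence 192.5 = 3.5P_b and P_b = 55.
Then P_s = 55 - 7 = 48 and Q = 556 - 55 = 501.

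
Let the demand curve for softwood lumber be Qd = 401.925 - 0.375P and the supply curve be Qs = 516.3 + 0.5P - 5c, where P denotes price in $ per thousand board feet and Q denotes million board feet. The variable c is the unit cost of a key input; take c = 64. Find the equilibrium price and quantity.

With c = 64, supply is Qs = 196.3 + 0.5P.
Set Qd = Qs: 401.925 - 0.375P = 196.3 + 0.5P, so 205.625 = 0.875P and P* = 235.
Plugging P* into demand: Q* = 401.925 - 0.375(235) = 313.8.

P* = 235, Q* = 313.8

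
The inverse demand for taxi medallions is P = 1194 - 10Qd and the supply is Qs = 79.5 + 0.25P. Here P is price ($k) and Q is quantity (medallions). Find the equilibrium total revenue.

Inverting to quantity form: Qd = 119.4 - 0.1P.
Set Qd = Qs: 119.4 - 0.1P = 79.5 + 0.25P, so 39.9 = 0.35P and P* = 114.
Substitute back: Q* = 119.4 - 0.1(114) = 108.
Total revenue = P* × Q* = 114 × 108 = 12312.

Total revenue = 12312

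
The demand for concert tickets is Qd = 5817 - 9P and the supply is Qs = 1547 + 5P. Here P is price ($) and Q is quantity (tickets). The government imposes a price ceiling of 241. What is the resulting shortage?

Evaluating both curves at the ceiling price 241 gives Qd = 3648, Qs = 2752.
Shortage = Qd - Qs = 3648 - 2752 = 896.

Shortage = 896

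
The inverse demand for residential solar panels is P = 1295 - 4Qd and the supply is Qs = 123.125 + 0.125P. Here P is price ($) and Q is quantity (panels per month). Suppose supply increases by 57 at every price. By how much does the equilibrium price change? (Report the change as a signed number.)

ΔP = -152

In direct form, Qd = 323.75 - 0.25P.
At equilibrium Qd = Qs, so 323.75 - 0.25P = 123.125 + 0.125P; collecting terms, 200.625 = 0.375P and P* = 535.
Plugging P* into demand: Q* = 323.75 - 0.25(535) = 190.
After the shift, supply is Qs = 180.125 + 0.125P.
Re-solving, 0.375P = 143.625 gives P = 383 and Q = 228.
ΔP = 383 - 535 = -152.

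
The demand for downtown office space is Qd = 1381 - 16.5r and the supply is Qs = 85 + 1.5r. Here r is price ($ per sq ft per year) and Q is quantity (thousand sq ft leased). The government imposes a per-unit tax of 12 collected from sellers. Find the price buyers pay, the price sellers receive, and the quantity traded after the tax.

r_b = 73, r_s = 61, Q = 176.5

With a tax of 12 on sellers, they supply based on the net price r_s = r_b - 12, so Qs = 67 + 1.5r_b.
Equate demand and the shifted supply: 1381 - 16.5r_b = 67 + 1.5r_b, giving 18r_b = 1314, so r_b = 73.
Then r_s = 73 - 12 = 61 and Q = 1381 - 16.5(73) = 176.5.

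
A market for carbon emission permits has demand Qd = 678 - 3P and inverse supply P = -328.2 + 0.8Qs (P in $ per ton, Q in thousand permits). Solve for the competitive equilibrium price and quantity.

Solving each curve for Q: Qs = 410.25 + 1.25P.
Equating demand and supply, 678 - 3P = 410.25 + 1.25P gives 4.25P = 267.75, so P* = 63.
Then Q* = 678 - 3(63) = 489.

P* = 63, Q* = 489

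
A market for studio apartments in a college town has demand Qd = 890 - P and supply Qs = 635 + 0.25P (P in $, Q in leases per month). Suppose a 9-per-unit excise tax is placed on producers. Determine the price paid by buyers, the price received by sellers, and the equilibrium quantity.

The tax drives a wedge P_b - P_s = 9. Substituting P_s = P_b - 9 into supply: Qs = 632.75 + 0.25P_b.
Equate demand and the shifted supply: 890 - P_b = 632.75 + 0.25P_b, giving 1.25P_b = 257.25, so P_b = 205.8.
So P_s = 196.8 and the quantity traded is Q = 890 - 205.8 = 684.2.

P_b = 205.8, P_s = 196.8, Q = 684.2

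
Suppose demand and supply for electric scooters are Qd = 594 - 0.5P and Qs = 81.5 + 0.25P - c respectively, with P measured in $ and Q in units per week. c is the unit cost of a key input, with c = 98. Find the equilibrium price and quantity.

P* = 814, Q* = 187

With c = 98, supply is Qs = -16.5 + 0.25P.
Set Qd = Qs: 594 - 0.5P = -16.5 + 0.25P, so 610.5 = 0.75P and P* = 814.
Plugging P* into demand: Q* = 594 - 0.5(814) = 187.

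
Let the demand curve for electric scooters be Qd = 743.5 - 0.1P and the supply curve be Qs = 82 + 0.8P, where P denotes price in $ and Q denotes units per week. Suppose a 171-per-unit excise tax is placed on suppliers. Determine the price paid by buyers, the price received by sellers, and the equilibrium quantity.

Suppliers keep P_s = P_b - 171 per unit, so supply in terms of the buyer price is Qs = -54.8 + 0.8P_b.
Market clearing requires 743.5 - 0.1P_b = -54.8 + 0.8P_b; hence 798.3 = 0.9P_b and P_b = 887.
Then P_s = 887 - 171 = 716 and Q = 743.5 - 0.1(887) = 654.8.

P_b = 887, P_s = 716, Q = 654.8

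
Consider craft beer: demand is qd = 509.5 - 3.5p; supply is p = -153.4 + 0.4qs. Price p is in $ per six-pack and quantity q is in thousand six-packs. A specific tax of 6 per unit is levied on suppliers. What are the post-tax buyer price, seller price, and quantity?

Inverting to quantity form: qs = 383.5 + 2.5p.
With a tax of 6 on suppliers, they supply based on the net price p_s = p_b - 6, so qs = 368.5 + 2.5p_b.
Market clearing requires 509.5 - 3.5p_b = 368.5 + 2.5p_b; hence 141 = 6p_b and p_b = 23.5.
So p_s = 17.5 and the quantity traded is q = 509.5 - 3.5(23.5) = 427.25.

p_b = 23.5, p_s = 17.5, q = 427.25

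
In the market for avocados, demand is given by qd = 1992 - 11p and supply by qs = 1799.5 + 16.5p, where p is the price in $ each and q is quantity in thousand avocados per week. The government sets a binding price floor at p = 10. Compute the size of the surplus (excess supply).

At p = 10: qd = 1882 and qs = 1964.5.
Surplus = qs - qd = 1964.5 - 1882 = 82.5.

Surplus = 82.5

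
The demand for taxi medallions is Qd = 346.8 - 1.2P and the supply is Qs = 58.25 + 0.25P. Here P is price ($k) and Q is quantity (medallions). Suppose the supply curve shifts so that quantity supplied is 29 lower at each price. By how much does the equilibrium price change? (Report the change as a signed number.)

The market clears where 346.8 - 1.2P = 58.25 + 0.25P. Rearranging, 1.45P = 288.55, hence P* = 199.
From the demand curve, Q* = 346.8 - 1.2(199) = 108.
After the shift, supply is Qs = 29.25 + 0.25P.
New equilibrium: 317.55 = 1.45P, so P = 219 and Q = 84.
ΔP = 219 - 199 = 20.

ΔP = 20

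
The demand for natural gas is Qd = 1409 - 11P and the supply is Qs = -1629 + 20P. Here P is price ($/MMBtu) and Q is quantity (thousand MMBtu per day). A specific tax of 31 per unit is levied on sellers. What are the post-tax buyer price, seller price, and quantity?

With a tax of 31 on sellers, they supply based on the net price P_s = P_b - 31, so Qs = -2249 + 20P_b.
Equate demand and the shifted supply: 1409 - 11P_b = -2249 + 20P_b, giving 31P_b = 3658, so P_b = 118.
Then P_s = 118 - 31 = 87 and Q = 1409 - 11(118) = 111.

P_b = 118, P_s = 87, Q = 111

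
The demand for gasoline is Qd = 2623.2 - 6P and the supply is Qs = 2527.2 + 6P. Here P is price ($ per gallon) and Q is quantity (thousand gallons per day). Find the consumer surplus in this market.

Equating demand and supply, 2623.2 - 6P = 2527.2 + 6P gives 12P = 96, so P* = 8.
Plugging P* into demand: Q* = 2623.2 - 6(8) = 2575.2.
Demand choke price (Qd = 0): P = 2623.2/6 = 437.2. Consumer surplus = ½ × (437.2 - 8) × 2575.2 = 552637.92.

Consumer surplus = 552637.92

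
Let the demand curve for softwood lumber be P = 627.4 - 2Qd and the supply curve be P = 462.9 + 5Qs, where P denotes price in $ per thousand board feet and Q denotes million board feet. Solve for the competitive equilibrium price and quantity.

Solving each curve for Q: Qd = 313.7 - 0.5P and Qs = -92.58 + 0.2P.
The market clears where 313.7 - 0.5P = -92.58 + 0.2P. Rearranging, 0.7P = 406.28, hence P* = 580.4.
Then Q* = 313.7 - 0.5(580.4) = 23.5.

P* = 580.4, Q* = 23.5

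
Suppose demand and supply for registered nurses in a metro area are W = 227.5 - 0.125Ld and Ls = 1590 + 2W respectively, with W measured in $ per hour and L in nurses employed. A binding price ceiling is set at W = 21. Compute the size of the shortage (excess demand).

Shortage = 20

Rewriting in direct form: Ld = 1820 - 8W.
Evaluating both curves at the ceiling price 21 gives Ld = 1652, Ls = 1632.
Shortage = Ld - Ls = 1652 - 1632 = 20.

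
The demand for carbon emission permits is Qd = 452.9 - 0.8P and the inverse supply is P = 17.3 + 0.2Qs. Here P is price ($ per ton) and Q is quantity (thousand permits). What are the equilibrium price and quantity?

Inverting to quantity form: Qs = -86.5 + 5P.
The market clears where 452.9 - 0.8P = -86.5 + 5P. Rearranging, 5.8P = 539.4, hence P* = 93.
Plugging P* into demand: Q* = 452.9 - 0.8(93) = 378.5.

P* = 93, Q* = 378.5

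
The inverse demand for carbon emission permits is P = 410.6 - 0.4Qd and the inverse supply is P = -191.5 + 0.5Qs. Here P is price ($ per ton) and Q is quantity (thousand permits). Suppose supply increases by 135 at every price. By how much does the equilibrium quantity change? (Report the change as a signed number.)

Solving each curve for Q: Qd = 1026.5 - 2.5P and Qs = 383 + 2P.
Set Qd = Qs: 1026.5 - 2.5P = 383 + 2P, so 643.5 = 4.5P and P* = 143.
Plugging P* into demand: Q* = 1026.5 - 2.5(143) = 669.
After the shift, supply is Qs = 518 + 2P.
The new intersection has 508.5 = 4.5P, i.e. P = 113, Q = 744.
ΔQ = 744 - 669 = 75.

ΔQ = 75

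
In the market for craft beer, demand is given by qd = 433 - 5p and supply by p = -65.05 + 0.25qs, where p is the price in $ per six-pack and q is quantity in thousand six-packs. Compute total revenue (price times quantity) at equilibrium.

Solving each curve for q: qs = 260.2 + 4p.
The market clears where 433 - 5p = 260.2 + 4p. Rearranging, 9p = 172.8, hence p* = 19.2.
Substitute back: q* = 433 - 5(19.2) = 337.
Total revenue = p* × q* = 19.2 × 337 = 6470.4.

Total revenue = 6470.4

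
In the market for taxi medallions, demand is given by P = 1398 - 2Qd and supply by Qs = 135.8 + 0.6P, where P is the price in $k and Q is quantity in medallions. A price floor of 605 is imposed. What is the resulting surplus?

Solving each curve for Q: Qd = 699 - 0.5P.
At P = 605: Qd = 396.5 and Qs = 498.8.
Surplus = Qs - Qd = 498.8 - 396.5 = 102.3.

Surplus = 102.3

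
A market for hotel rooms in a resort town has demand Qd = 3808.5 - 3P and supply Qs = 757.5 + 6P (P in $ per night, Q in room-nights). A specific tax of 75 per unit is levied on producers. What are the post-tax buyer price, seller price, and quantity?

With a tax of 75 on producers, they supply based on the net price P_s = P_b - 75, so Qs = 307.5 + 6P_b.
Equate demand and the shifted supply: 3808.5 - 3P_b = 307.5 + 6P_b, giving 9P_b = 3501, so P_b = 389.
So P_s = 314 and the quantity traded is Q = 3808.5 - 3(389) = 2641.5.

P_b = 389, P_s = 314, Q = 2641.5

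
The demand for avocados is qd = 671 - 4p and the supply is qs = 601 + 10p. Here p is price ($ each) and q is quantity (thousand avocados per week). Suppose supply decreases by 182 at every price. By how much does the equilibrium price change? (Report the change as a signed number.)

The market clears where 671 - 4p = 601 + 10p. Rearranging, 14p = 70, hence p* = 5.
Substitute back: q* = 671 - 4(5) = 651.
After the shift, supply is qs = 419 + 10p.
The new intersection has 252 = 14p, i.e. p = 18, q = 599.
Δp = 18 - 5 = 13.

Δp = 13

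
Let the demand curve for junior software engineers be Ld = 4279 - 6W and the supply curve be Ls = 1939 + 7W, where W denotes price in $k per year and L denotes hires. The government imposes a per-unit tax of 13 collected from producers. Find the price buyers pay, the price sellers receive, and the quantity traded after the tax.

With a tax of 13 on producers, they supply based on the net price W_s = W_b - 13, so Ls = 1848 + 7W_b.
Set Ld = Ls: 4279 - 6W_b = 1848 + 7W_b, so 2431 = 13W_b and W_b = 187.
So W_s = 174 and the quantity traded is L = 4279 - 6(187) = 3157.

W_b = 187, W_s = 174, L = 3157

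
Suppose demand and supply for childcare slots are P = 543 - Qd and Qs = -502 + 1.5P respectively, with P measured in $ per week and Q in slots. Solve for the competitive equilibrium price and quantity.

P* = 418, Q* = 125

In direct form, Qd = 543 - P.
At equilibrium Qd = Qs, so 543 - P = -502 + 1.5P; collecting terms, 1045 = 2.5P and P* = 418.
Substitute back: Q* = 543 - 418 = 125.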